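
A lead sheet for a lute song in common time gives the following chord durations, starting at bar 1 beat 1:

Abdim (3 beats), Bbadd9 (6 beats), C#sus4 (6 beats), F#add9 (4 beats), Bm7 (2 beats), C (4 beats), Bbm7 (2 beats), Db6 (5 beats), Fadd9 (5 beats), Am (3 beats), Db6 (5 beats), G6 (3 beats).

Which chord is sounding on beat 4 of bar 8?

Db6

Beat 4 of bar 8 is beat (8−1)×4 + 4 = 32 overall.
Running totals: Abdim ends at 3, Bbadd9 ends at 9, C#sus4 ends at 15, F#add9 ends at 19, Bm7 ends at 21, C ends at 25, Bbm7 ends at 27, Db6 ends at 32.
Beat 32 falls within Db6.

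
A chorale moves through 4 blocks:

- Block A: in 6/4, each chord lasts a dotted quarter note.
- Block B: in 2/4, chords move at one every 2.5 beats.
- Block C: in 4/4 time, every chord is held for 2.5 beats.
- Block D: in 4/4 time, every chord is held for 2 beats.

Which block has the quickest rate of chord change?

A: 6 beats/bar ÷ 1.5 beats/chord = 4 chords/bar.
B: 2 beats/bar ÷ 2.5 beats/chord = 0.8 chords/bar.
C: 4 beats/bar ÷ 2.5 beats/chord = 1.6 chords/bar.
D: 4 beats/bar ÷ 2 beats/chord = 2 chords/bar.
Fastest is A at 4 chords/bar.

Block A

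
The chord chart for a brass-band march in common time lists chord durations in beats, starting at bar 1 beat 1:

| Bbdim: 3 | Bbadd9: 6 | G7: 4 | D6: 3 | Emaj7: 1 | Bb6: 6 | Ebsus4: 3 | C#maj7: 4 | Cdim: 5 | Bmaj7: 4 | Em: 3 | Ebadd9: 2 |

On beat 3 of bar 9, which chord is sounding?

Beat 3 of bar 9 is beat (9−1)×4 + 3 = 35 overall.
Running totals: Bbdim ends at 3, Bbadd9 ends at 9, G7 ends at 13, D6 ends at 16, Emaj7 ends at 17, Bb6 ends at 23, Ebsus4 ends at 26, C#maj7 ends at 30, Cdim ends at 35.
Beat 35 falls within Cdim.

Cdim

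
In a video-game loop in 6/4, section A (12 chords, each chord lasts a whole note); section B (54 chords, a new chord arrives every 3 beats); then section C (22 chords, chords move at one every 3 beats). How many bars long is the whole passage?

A: 12 × 4 = 48 beats = 8 bars.
B: 54 × 3 = 162 beats = 27 bars.
C: 22 × 3 = 66 beats = 11 bars.
Total: 8 + 27 + 11 = 46 bars.

46 bars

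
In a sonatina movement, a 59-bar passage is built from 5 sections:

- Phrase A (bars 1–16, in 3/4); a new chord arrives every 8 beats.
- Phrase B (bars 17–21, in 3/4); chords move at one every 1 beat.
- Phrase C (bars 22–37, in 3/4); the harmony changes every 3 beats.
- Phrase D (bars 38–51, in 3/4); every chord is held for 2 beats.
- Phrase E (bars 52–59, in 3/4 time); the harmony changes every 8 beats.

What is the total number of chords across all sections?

A: 16·3 = 48 beats, 48/8 = 6 chords.
B: 5·3 = 15 beats, 15/1 = 15 chords.
C: 16·3 = 48 beats, 48/3 = 16 chords.
D: 14·3 = 42 beats, 42/2 = 21 chords.
E: 8·3 = 24 beats, 24/8 = 3 chords.
Total: 6 + 15 + 16 + 21 + 3 = 61.

61 chords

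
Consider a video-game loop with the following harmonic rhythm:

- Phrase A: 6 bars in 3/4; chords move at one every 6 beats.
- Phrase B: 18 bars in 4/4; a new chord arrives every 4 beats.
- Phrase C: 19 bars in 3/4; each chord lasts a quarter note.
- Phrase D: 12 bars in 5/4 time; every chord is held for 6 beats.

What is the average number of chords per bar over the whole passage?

1.6 chords per bar

A: 6 × 3 = 18 beats ÷ 6 = 3 chords.
B: 18 × 4 = 72 beats ÷ 4 = 18 chords.
C: 19 × 3 = 57 beats ÷ 1 = 57 chords.
D: 12 × 5 = 60 beats ÷ 6 = 10 chords.
Overall: 88 chords over 55 bars → 88/55 = 1.6 chords per bar.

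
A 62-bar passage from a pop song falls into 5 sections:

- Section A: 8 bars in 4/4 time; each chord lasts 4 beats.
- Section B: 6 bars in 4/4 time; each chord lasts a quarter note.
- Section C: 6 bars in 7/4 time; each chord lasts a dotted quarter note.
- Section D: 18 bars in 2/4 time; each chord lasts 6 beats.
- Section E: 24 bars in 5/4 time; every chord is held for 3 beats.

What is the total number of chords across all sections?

A: 8·4 = 32 beats, 32/4 = 8 chords.
B: 6·4 = 24 beats, 24/1 = 24 chords.
C: 6·7 = 42 beats, 42/1.5 = 28 chords.
D: 18·2 = 36 beats, 36/6 = 6 chords.
E: 24·5 = 120 beats, 120/3 = 40 chords.
Total: 8 + 24 + 28 + 6 + 40 = 106.

106 chords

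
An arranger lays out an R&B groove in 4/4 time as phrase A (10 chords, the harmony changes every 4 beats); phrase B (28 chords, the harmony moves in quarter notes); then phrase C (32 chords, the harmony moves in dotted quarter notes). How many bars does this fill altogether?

29 bars

A: 10 × 4 = 40 beats = 10 bars.
B: 28 × 1 = 28 beats = 7 bars.
C: 32 × 1.5 = 48 beats = 12 bars.
Total: 10 + 7 + 12 = 29 bars.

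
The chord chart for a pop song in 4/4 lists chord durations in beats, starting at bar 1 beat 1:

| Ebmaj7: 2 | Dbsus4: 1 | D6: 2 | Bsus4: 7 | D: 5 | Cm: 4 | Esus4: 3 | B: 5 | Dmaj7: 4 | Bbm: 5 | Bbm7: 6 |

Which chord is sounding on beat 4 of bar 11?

Bbm7

Beat 4 of bar 11 is beat (11−1)×4 + 4 = 44 overall.
Running totals: Ebmaj7 ends at 2, Dbsus4 ends at 3, D6 ends at 5, Bsus4 ends at 12, D ends at 17, Cm ends at 21, Esus4 ends at 24, B ends at 29, Dmaj7 ends at 33, Bbm ends at 38, Bbm7 ends at 44.
Beat 44 falls within Bbm7.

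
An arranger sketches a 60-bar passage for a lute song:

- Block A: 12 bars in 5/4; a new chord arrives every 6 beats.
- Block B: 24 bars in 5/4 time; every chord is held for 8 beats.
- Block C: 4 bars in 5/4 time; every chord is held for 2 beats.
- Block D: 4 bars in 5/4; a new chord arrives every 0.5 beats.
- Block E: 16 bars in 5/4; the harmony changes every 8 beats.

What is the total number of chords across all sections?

A: 12·5 = 60 beats, 60/6 = 10 chords.
B: 24·5 = 120 beats, 120/8 = 15 chords.
C: 4·5 = 20 beats, 20/2 = 10 chords.
D: 4·5 = 20 beats, 20/0.5 = 40 chords.
E: 16·5 = 80 beats, 80/8 = 10 chords.
Total: 10 + 15 + 10 + 40 + 10 = 85.

85 chords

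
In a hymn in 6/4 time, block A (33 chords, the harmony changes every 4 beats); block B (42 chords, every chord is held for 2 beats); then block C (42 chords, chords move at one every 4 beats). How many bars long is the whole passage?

A: 33 × 4 = 132 beats = 22 bars.
B: 42 × 2 = 84 beats = 14 bars.
C: 42 × 4 = 168 beats = 28 bars.
Total: 22 + 14 + 28 = 64 bars.

64 bars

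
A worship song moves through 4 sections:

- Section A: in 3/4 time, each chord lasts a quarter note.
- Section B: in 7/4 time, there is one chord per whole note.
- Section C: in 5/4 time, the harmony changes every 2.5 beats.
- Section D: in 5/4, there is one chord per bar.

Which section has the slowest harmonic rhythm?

Section D

A: each chord is 1 beat in 3/4, so 3 per bar.
B: each chord is 4 beats in 7/4, so 1.75 per bar.
C: each chord is 2.5 beats in 5/4, so 2 per bar.
D: each chord is 5 beats in 5/4, so 1 per bar.
Slowest is D at 1 chords/bar.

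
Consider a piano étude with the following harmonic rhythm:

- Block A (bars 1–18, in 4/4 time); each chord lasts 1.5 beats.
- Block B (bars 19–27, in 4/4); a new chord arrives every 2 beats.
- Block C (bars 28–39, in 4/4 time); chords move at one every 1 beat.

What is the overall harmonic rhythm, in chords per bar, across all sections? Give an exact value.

A: 18 × 4 = 72 beats ÷ 1.5 = 48 chords.
B: 9 × 4 = 36 beats ÷ 2 = 18 chords.
C: 12 × 4 = 48 beats ÷ 1 = 48 chords.
Overall: 114 chords over 39 bars → 114/39 = 38/13 chords per bar.

38/13 chords per bar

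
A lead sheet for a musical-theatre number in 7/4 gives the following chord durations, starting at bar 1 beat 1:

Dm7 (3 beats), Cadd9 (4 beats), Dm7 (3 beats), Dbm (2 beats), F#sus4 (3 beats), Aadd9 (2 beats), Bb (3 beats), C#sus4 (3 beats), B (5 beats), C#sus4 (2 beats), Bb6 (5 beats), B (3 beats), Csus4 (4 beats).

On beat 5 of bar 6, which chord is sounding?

Csus4

Beat 5 of bar 6 is beat (6−1)×7 + 5 = 40 overall.
Running totals: Dm7 ends at 3, Cadd9 ends at 7, Dm7 ends at 10, Dbm ends at 12, F#sus4 ends at 15, Aadd9 ends at 17, Bb ends at 20, C#sus4 ends at 23, B ends at 28, C#sus4 ends at 30, Bb6 ends at 35, B ends at 38, Csus4 ends at 42.
Beat 40 falls within Csus4.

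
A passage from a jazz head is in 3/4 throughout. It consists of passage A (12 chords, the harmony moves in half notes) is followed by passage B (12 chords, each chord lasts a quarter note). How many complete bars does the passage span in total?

12 bars

A: 12 × 2 = 24 beats = 8 bars.
B: 12 × 1 = 12 beats = 4 bars.
Total: 8 + 4 = 12 bars.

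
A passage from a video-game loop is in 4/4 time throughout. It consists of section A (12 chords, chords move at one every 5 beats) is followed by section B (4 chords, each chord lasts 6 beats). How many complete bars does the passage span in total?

A: 12 × 5 = 60 beats = 15 bars.
B: 4 × 6 = 24 beats = 6 bars.
Total: 15 + 6 = 21 bars.

21 bars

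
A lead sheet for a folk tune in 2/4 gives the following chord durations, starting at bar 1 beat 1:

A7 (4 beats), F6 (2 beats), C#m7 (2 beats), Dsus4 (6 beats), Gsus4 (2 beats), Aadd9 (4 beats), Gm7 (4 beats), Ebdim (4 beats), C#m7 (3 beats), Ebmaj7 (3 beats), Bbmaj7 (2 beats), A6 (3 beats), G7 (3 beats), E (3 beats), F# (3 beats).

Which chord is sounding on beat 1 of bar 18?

Bbmaj7

Beat 1 of bar 18 is beat (18−1)×2 + 1 = 35 overall.
Running totals: A7 ends at 4, F6 ends at 6, C#m7 ends at 8, Dsus4 ends at 14, Gsus4 ends at 16, Aadd9 ends at 20, Gm7 ends at 24, Ebdim ends at 28, C#m7 ends at 31, Ebmaj7 ends at 34, Bbmaj7 ends at 36.
Beat 35 falls within Bbmaj7.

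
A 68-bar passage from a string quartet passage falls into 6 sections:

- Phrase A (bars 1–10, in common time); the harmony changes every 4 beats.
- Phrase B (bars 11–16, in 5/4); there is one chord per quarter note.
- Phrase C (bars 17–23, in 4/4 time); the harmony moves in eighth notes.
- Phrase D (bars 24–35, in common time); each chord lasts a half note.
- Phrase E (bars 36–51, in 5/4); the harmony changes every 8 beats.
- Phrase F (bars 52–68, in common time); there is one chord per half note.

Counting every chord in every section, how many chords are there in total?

A: 10·4 = 40 beats, 40/4 = 10 chords.
B: 6·5 = 30 beats, 30/1 = 30 chords.
C: 7·4 = 28 beats, 28/0.5 = 56 chords.
D: 12·4 = 48 beats, 48/2 = 24 chords.
E: 16·5 = 80 beats, 80/8 = 10 chords.
F: 17·4 = 68 beats, 68/2 = 34 chords.
Total: 10 + 30 + 56 + 24 + 10 + 34 = 164.

164 chords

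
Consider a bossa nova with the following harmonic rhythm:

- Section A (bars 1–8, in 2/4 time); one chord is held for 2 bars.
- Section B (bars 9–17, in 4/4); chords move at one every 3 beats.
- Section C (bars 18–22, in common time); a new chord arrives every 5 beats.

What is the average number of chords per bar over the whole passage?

10/11 chords per bar

A: 8 × 2 = 16 beats ÷ 4 = 4 chords.
B: 9 × 4 = 36 beats ÷ 3 = 12 chords.
C: 5 × 4 = 20 beats ÷ 5 = 4 chords.
Overall: 20 chords over 22 bars → 20/22 = 10/11 chords per bar.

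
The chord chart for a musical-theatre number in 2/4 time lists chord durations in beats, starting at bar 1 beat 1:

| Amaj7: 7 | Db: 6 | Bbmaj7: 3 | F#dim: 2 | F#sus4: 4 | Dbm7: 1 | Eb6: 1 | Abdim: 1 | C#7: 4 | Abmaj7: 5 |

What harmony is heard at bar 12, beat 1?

Dbm7

Beat 1 of bar 12 is beat (12−1)×2 + 1 = 23 overall.
Running totals: Amaj7 ends at 7, Db ends at 13, Bbmaj7 ends at 16, F#dim ends at 18, F#sus4 ends at 22, Dbm7 ends at 23.
Beat 23 falls within Dbm7.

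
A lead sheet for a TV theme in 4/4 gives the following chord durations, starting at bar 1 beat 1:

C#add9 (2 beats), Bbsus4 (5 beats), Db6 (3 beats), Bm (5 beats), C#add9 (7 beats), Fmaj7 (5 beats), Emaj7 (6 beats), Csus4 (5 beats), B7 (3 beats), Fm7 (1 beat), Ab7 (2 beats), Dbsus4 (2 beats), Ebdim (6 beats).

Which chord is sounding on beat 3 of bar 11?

Beat 3 of bar 11 is beat (11−1)×4 + 3 = 43 overall.
Running totals: C#add9 ends at 2, Bbsus4 ends at 7, Db6 ends at 10, Bm ends at 15, C#add9 ends at 22, Fmaj7 ends at 27, Emaj7 ends at 33, Csus4 ends at 38, B7 ends at 41, Fm7 ends at 42, Ab7 ends at 44.
Beat 43 falls within Ab7.

Ab7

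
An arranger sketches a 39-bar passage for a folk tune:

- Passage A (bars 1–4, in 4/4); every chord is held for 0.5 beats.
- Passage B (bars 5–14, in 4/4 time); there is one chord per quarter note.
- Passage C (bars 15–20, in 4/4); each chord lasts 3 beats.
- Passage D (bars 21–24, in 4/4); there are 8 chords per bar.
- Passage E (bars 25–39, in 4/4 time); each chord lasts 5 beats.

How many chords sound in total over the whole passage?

A: 4 bars × 4 beats = 16 beats; 0.5 beats/chord → 32 chords.
B: 10 bars × 4 beats = 40 beats; 1 beat/chord → 40 chords.
C: 6 bars × 4 beats = 24 beats; 3 beats/chord → 8 chords.
D: 4 bars × 4 beats = 16 beats; 0.5 beats/chord → 32 chords.
E: 15 bars × 4 beats = 60 beats; 5 beats/chord → 12 chords.
Total: 32 + 40 + 8 + 32 + 12 = 124.

124 chords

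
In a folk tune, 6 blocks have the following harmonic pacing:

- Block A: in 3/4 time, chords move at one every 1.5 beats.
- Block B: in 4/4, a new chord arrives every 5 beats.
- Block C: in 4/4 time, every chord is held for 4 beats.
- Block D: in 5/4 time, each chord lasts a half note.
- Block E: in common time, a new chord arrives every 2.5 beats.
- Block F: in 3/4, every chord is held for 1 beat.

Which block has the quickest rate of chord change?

A: each chord is 1.5 beats in 3/4, so 2 per bar.
B: each chord is 5 beats in 4/4, so 0.8 per bar.
C: each chord is 4 beats in 4/4, so 1 per bar.
D: each chord is 2 beats in 5/4, so 2.5 per bar.
E: each chord is 2.5 beats in 4/4, so 1.6 per bar.
F: each chord is 1 beat in 3/4, so 3 per bar.
Fastest is F at 3 chords/bar.

Block F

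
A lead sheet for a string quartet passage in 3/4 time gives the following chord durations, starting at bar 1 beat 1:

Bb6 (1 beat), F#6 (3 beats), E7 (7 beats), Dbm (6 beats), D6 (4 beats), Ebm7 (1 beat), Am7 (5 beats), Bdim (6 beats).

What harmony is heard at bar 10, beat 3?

Beat 3 of bar 10 is beat (10−1)×3 + 3 = 30 overall.
Running totals: Bb6 ends at 1, F#6 ends at 4, E7 ends at 11, Dbm ends at 17, D6 ends at 21, Ebm7 ends at 22, Am7 ends at 27, Bdim ends at 33.
Beat 30 falls within Bdim.

Bdim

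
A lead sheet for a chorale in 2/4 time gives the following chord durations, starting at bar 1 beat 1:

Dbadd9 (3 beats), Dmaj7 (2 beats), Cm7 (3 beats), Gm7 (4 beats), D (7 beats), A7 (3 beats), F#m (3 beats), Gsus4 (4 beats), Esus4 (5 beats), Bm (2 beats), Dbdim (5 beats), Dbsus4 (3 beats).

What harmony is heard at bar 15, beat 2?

Esus4

Beat 2 of bar 15 is beat (15−1)×2 + 2 = 30 overall.
Running totals: Dbadd9 ends at 3, Dmaj7 ends at 5, Cm7 ends at 8, Gm7 ends at 12, D ends at 19, A7 ends at 22, F#m ends at 25, Gsus4 ends at 29, Esus4 ends at 34.
Beat 30 falls within Esus4.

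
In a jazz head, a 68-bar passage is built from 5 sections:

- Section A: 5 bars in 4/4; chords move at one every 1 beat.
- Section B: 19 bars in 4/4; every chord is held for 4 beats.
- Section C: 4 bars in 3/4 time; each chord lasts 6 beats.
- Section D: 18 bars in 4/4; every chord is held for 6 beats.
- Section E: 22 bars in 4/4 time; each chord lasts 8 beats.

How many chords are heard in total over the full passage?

A: 5·4 = 20 beats, 20/1 = 20 chords.
B: 19·4 = 76 beats, 76/4 = 19 chords.
C: 4·3 = 12 beats, 12/6 = 2 chords.
D: 18·4 = 72 beats, 72/6 = 12 chords.
E: 22·4 = 88 beats, 88/8 = 11 chords.
Total: 20 + 19 + 2 + 12 + 11 = 64.

64 chords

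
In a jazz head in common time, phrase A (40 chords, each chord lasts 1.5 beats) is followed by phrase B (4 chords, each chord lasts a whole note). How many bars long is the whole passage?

A: 40 × 1.5 = 60 beats = 15 bars.
B: 4 × 4 = 16 beats = 4 bars.
Total: 15 + 4 = 19 bars.

19 bars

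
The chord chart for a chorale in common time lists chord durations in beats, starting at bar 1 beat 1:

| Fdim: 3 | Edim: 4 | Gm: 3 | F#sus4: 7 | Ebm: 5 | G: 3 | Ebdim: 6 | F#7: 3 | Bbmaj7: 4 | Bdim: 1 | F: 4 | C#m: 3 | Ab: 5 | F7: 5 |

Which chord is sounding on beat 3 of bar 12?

Ab

Beat 3 of bar 12 is beat (12−1)×4 + 3 = 47 overall.
Running totals: Fdim ends at 3, Edim ends at 7, Gm ends at 10, F#sus4 ends at 17, Ebm ends at 22, G ends at 25, Ebdim ends at 31, F#7 ends at 34, Bbmaj7 ends at 38, Bdim ends at 39, F ends at 43, C#m ends at 46, Ab ends at 51.
Beat 47 falls within Ab.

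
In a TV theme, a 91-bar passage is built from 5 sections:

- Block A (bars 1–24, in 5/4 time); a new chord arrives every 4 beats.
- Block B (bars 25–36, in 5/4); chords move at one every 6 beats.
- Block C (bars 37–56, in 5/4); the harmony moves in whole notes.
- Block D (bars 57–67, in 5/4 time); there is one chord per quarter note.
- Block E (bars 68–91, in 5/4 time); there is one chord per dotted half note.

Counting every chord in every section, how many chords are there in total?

A: 24 bars × 5 beats = 120 beats; 4 beats/chord → 30 chords.
B: 12 bars × 5 beats = 60 beats; 6 beats/chord → 10 chords.
C: 20 bars × 5 beats = 100 beats; 4 beats/chord → 25 chords.
D: 11 bars × 5 beats = 55 beats; 1 beat/chord → 55 chords.
E: 24 bars × 5 beats = 120 beats; 3 beats/chord → 40 chords.
Total: 30 + 10 + 25 + 55 + 40 = 160.

160 chords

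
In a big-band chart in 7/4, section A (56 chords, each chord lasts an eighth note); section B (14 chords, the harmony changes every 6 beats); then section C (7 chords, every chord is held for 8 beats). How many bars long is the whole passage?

A: 56 × 0.5 = 28 beats = 4 bars.
B: 14 × 6 = 84 beats = 12 bars.
C: 7 × 8 = 56 beats = 8 bars.
Total: 4 + 12 + 8 = 24 bars.

24 bars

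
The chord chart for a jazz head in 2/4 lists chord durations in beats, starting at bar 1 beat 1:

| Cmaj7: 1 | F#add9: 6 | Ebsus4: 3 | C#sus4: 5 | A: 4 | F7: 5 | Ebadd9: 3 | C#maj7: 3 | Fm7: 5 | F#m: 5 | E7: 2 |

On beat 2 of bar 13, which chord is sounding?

Beat 2 of bar 13 is beat (13−1)×2 + 2 = 26 overall.
Running totals: Cmaj7 ends at 1, F#add9 ends at 7, Ebsus4 ends at 10, C#sus4 ends at 15, A ends at 19, F7 ends at 24, Ebadd9 ends at 27.
Beat 26 falls within Ebadd9.

Ebadd9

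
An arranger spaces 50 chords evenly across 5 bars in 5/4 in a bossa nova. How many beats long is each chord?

0.5 beats

5 bars × 5 beats/bar = 25 beats total.
25 beats ÷ 50 chords = 0.5 beats per chord.
(That is an eighth note.)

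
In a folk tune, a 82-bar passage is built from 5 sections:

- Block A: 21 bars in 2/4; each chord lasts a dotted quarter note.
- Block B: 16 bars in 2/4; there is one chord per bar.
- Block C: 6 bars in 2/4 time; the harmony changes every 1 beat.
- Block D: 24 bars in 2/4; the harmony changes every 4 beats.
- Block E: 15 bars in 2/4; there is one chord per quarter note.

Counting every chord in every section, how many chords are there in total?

98 chords

A has 42 beats and chords last 1.5 each, so 28 chords.
B has 32 beats and chords last 2 each, so 16 chords.
C has 12 beats and chords last 1 each, so 12 chords.
D has 48 beats and chords last 4 each, so 12 chords.
E has 30 beats and chords last 1 each, so 30 chords.
Total: 28 + 16 + 12 + 12 + 30 = 98.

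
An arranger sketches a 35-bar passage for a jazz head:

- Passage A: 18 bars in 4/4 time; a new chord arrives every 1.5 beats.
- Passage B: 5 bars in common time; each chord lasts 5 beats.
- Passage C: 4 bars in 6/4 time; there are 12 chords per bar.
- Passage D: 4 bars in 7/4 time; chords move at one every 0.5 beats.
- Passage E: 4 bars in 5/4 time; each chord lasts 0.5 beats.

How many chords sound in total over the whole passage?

196 chords

A: 18·4 = 72 beats, 72/1.5 = 48 chords.
B: 5·4 = 20 beats, 20/5 = 4 chords.
C: 4·6 = 24 beats, 24/0.5 = 48 chords.
D: 4·7 = 28 beats, 28/0.5 = 56 chords.
E: 4·5 = 20 beats, 20/0.5 = 40 chords.
Total: 48 + 4 + 48 + 56 + 40 = 196.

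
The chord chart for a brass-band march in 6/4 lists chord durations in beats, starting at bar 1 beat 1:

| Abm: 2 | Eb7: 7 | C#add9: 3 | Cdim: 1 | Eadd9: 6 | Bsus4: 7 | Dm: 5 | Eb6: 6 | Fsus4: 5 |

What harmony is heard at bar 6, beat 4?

Beat 4 of bar 6 is beat (6−1)×6 + 4 = 34 overall.
Running totals: Abm ends at 2, Eb7 ends at 9, C#add9 ends at 12, Cdim ends at 13, Eadd9 ends at 19, Bsus4 ends at 26, Dm ends at 31, Eb6 ends at 37.
Beat 34 falls within Eb6.

Eb6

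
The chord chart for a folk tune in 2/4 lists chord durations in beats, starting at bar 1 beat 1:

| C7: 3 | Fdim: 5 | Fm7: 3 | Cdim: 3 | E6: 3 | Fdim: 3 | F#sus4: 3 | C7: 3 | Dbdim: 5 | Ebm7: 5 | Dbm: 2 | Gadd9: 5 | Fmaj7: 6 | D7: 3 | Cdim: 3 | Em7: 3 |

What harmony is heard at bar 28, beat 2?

Beat 2 of bar 28 is beat (28−1)×2 + 2 = 56 overall.
Running totals: C7 ends at 3, Fdim ends at 8, Fm7 ends at 11, Cdim ends at 14, E6 ends at 17, Fdim ends at 20, F#sus4 ends at 23, C7 ends at 26, Dbdim ends at 31, Ebm7 ends at 36, Dbm ends at 38, Gadd9 ends at 43, Fmaj7 ends at 49, D7 ends at 52, Cdim ends at 55, Em7 ends at 58.
Beat 56 falls within Em7.

Em7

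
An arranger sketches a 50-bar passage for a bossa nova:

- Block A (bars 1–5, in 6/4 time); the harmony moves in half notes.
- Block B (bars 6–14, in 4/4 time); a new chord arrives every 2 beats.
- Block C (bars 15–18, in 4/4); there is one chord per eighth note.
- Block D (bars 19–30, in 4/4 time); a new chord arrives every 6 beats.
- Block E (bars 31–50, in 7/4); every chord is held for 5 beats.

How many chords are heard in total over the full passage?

101 chords

A: 5·6 = 30 beats, 30/2 = 15 chords.
B: 9·4 = 36 beats, 36/2 = 18 chords.
C: 4·4 = 16 beats, 16/0.5 = 32 chords.
D: 12·4 = 48 beats, 48/6 = 8 chords.
E: 20·7 = 140 beats, 140/5 = 28 chords.
Total: 15 + 18 + 32 + 8 + 28 = 101.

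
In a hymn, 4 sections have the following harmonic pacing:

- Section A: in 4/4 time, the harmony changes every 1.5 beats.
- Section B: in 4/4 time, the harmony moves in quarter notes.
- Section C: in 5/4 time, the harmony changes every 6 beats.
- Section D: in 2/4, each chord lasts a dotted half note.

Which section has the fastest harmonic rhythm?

Section B

A: 4 beats/bar ÷ 1.5 beats/chord = 8/3 chords/bar.
B: 4 beats/bar ÷ 1 beat/chord = 4 chords/bar.
C: 5 beats/bar ÷ 6 beats/chord = 5/6 chords/bar.
D: 2 beats/bar ÷ 3 beats/chord = 2/3 chords/bar.
Fastest is B at 4 chords/bar.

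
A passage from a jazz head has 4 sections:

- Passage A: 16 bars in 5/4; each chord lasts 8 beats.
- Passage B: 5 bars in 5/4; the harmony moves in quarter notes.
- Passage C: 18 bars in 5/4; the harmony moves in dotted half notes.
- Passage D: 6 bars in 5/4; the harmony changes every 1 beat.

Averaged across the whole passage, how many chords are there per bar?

19/9 chords per bar

A: 16 bars of 5 beats is 80 beats; at 8 beats each that's 10 chords.
B: 5 bars of 5 beats is 25 beats; at 1 beat each that's 25 chords.
C: 18 bars of 5 beats is 90 beats; at 3 beats each that's 30 chords.
D: 6 bars of 5 beats is 30 beats; at 1 beat each that's 30 chords.
Overall: 95 chords over 45 bars → 95/45 = 19/9 chords per bar.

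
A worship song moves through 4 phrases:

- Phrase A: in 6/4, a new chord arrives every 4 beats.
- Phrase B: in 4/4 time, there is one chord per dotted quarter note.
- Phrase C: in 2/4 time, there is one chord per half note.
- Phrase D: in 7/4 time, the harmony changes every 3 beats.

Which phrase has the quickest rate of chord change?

A: each chord is 4 beats in 6/4, so 1.5 per bar.
B: each chord is 1.5 beats in 4/4, so 8/3 per bar.
C: each chord is 2 beats in 2/4, so 1 per bar.
D: each chord is 3 beats in 7/4, so 7/3 per bar.
Fastest is B at 8/3 chords/bar.

Phrase B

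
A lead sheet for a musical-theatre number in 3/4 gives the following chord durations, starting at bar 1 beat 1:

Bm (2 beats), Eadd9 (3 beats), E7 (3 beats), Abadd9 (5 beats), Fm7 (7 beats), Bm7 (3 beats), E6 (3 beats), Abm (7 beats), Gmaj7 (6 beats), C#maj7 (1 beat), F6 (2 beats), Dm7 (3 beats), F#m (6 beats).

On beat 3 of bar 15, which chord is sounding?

Dm7

Beat 3 of bar 15 is beat (15−1)×3 + 3 = 45 overall.
Running totals: Bm ends at 2, Eadd9 ends at 5, E7 ends at 8, Abadd9 ends at 13, Fm7 ends at 20, Bm7 ends at 23, E6 ends at 26, Abm ends at 33, Gmaj7 ends at 39, C#maj7 ends at 40, F6 ends at 42, Dm7 ends at 45.
Beat 45 falls within Dm7.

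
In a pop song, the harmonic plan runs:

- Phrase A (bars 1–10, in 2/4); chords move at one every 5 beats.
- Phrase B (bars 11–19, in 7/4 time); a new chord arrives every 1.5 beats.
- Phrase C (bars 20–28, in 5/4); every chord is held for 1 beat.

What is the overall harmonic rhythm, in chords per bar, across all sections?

A: 10 bars of 2 beats is 20 beats; at 5 beats each that's 4 chords.
B: 9 bars of 7 beats is 63 beats; at 1.5 beats each that's 42 chords.
C: 9 bars of 5 beats is 45 beats; at 1 beat each that's 45 chords.
Overall: 91 chords over 28 bars → 91/28 = 3.25 chords per bar.

3.25 chords per bar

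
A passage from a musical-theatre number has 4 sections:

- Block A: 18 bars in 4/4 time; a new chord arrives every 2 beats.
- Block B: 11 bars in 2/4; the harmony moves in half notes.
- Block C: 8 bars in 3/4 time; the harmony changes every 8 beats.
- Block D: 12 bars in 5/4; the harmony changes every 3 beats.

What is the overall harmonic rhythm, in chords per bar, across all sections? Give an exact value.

A: 18 bars of 4 beats is 72 beats; at 2 beats each that's 36 chords.
B: 11 bars of 2 beats is 22 beats; at 2 beats each that's 11 chords.
C: 8 bars of 3 beats is 24 beats; at 8 beats each that's 3 chords.
D: 12 bars of 5 beats is 60 beats; at 3 beats each that's 20 chords.
Overall: 70 chords over 49 bars → 70/49 = 10/7 chords per bar.

10/7 chords per bar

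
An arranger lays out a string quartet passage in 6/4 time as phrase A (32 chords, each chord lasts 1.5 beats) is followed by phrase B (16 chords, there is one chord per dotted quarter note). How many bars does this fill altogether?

12 bars

A: 32 × 1.5 = 48 beats = 8 bars.
B: 16 × 1.5 = 24 beats = 4 bars.
Total: 8 + 4 = 12 bars.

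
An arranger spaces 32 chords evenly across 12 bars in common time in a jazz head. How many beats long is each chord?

1.5 beats

12 bars × 4 beats/bar = 48 beats total.
48 beats ÷ 32 chords = 1.5 beats per chord.
(That is a dotted quarter note.)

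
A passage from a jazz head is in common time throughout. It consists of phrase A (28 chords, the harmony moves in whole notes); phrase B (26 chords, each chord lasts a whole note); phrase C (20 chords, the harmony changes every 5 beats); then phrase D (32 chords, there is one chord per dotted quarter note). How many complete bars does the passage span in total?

91 bars

A: 28 × 4 = 112 beats = 28 bars.
B: 26 × 4 = 104 beats = 26 bars.
C: 20 × 5 = 100 beats = 25 bars.
D: 32 × 1.5 = 48 beats = 12 bars.
Total: 28 + 26 + 25 + 12 = 91 bars.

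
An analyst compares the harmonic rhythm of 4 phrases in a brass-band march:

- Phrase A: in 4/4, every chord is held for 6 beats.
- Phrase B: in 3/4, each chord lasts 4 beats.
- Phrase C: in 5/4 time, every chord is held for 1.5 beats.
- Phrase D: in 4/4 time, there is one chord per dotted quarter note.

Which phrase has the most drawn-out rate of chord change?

A: 4/6 = 2/3 chords/bar.
B: 3/4 = 0.75 chords/bar.
C: 5/1.5 = 10/3 chords/bar.
D: 4/1.5 = 8/3 chords/bar.
Slowest is A at 2/3 chords/bar.

Phrase A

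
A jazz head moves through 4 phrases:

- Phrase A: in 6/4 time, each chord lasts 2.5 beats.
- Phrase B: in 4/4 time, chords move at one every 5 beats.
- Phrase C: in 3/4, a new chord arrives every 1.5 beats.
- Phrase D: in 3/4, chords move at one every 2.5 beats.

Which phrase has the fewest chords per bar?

A: 6 beats/bar ÷ 2.5 beats/chord = 2.4 chords/bar.
B: 4 beats/bar ÷ 5 beats/chord = 0.8 chords/bar.
C: 3 beats/bar ÷ 1.5 beats/chord = 2 chords/bar.
D: 3 beats/bar ÷ 2.5 beats/chord = 1.2 chords/bar.
Slowest is B at 0.8 chords/bar.

Phrase B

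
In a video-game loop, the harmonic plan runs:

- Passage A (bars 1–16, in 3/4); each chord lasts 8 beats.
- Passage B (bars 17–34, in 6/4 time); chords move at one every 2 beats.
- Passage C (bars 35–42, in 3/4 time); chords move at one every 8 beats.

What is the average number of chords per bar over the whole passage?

A: 16 bars of 3 beats is 48 beats; at 8 beats each that's 6 chords.
B: 18 bars of 6 beats is 108 beats; at 2 beats each that's 54 chords.
C: 8 bars of 3 beats is 24 beats; at 8 beats each that's 3 chords.
Overall: 63 chords over 42 bars → 63/42 = 1.5 chords per bar.

1.5 chords per bar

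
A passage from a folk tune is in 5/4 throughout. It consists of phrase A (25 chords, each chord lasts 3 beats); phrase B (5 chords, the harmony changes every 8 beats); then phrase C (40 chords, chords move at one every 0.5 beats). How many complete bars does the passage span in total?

A: 25 × 3 = 75 beats = 15 bars.
B: 5 × 8 = 40 beats = 8 bars.
C: 40 × 0.5 = 20 beats = 4 bars.
Total: 15 + 8 + 4 = 27 bars.

27 bars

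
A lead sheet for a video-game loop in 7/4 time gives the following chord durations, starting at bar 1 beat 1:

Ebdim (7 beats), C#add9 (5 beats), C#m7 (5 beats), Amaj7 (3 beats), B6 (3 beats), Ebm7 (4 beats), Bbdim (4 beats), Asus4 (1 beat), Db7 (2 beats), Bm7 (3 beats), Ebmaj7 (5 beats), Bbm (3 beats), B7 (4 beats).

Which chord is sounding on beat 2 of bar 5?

Beat 2 of bar 5 is beat (5−1)×7 + 2 = 30 overall.
Running totals: Ebdim ends at 7, C#add9 ends at 12, C#m7 ends at 17, Amaj7 ends at 20, B6 ends at 23, Ebm7 ends at 27, Bbdim ends at 31.
Beat 30 falls within Bbdim.

Bbdim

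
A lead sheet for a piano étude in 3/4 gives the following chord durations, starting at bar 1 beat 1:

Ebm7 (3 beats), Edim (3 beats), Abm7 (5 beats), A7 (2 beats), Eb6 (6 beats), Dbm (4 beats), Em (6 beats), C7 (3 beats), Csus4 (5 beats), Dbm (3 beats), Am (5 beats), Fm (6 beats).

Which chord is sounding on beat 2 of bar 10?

Em

Beat 2 of bar 10 is beat (10−1)×3 + 2 = 29 overall.
Running totals: Ebm7 ends at 3, Edim ends at 6, Abm7 ends at 11, A7 ends at 13, Eb6 ends at 19, Dbm ends at 23, Em ends at 29.
Beat 29 falls within Em.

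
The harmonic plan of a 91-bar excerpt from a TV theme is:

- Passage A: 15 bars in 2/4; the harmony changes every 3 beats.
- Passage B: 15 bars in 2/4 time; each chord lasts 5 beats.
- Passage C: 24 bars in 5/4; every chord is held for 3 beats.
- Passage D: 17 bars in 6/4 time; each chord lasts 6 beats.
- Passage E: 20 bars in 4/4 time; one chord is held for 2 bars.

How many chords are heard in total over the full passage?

A has 30 beats and chords last 3 each, so 10 chords.
B has 30 beats and chords last 5 each, so 6 chords.
C has 120 beats and chords last 3 each, so 40 chords.
D has 102 beats and chords last 6 each, so 17 chords.
E has 80 beats and chords last 8 each, so 10 chords.
Total: 10 + 6 + 40 + 17 + 10 = 83.

83 chords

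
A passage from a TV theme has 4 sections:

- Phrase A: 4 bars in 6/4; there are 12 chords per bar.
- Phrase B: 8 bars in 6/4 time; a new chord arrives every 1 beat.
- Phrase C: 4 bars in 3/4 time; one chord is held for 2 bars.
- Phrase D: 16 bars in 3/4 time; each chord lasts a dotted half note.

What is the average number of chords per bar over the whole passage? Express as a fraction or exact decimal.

A: 4 bars of 6 beats is 24 beats; at 0.5 beats each that's 48 chords.
B: 8 bars of 6 beats is 48 beats; at 1 beat each that's 48 chords.
C: 4 bars of 3 beats is 12 beats; at 6 beats each that's 2 chords.
D: 16 bars of 3 beats is 48 beats; at 3 beats each that's 16 chords.
Overall: 114 chords over 32 bars → 114/32 = 57/16 chords per bar.

57/16 chords per bar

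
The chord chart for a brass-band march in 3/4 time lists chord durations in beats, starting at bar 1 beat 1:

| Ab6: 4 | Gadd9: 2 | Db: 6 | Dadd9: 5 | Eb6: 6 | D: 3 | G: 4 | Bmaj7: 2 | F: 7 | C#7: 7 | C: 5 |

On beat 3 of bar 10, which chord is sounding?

G

Beat 3 of bar 10 is beat (10−1)×3 + 3 = 30 overall.
Running totals: Ab6 ends at 4, Gadd9 ends at 6, Db ends at 12, Dadd9 ends at 17, Eb6 ends at 23, D ends at 26, G ends at 30.
Beat 30 falls within G.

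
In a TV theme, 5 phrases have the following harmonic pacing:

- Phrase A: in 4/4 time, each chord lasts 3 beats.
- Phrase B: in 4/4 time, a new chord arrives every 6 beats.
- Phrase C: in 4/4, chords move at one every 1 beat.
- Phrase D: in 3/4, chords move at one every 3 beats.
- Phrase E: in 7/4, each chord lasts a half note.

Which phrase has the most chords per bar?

A: each chord is 3 beats in 4/4, so 4/3 per bar.
B: each chord is 6 beats in 4/4, so 2/3 per bar.
C: each chord is 1 beat in 4/4, so 4 per bar.
D: each chord is 3 beats in 3/4, so 1 per bar.
E: each chord is 2 beats in 7/4, so 3.5 per bar.
Fastest is C at 4 chords/bar.

Phrase C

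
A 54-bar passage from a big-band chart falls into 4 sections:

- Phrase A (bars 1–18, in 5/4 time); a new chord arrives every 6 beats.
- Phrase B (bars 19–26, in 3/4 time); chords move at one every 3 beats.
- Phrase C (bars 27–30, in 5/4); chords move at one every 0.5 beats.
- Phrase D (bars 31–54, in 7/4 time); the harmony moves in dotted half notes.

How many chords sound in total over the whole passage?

A: 18 bars × 5 beats = 90 beats; 6 beats/chord → 15 chords.
B: 8 bars × 3 beats = 24 beats; 3 beats/chord → 8 chords.
C: 4 bars × 5 beats = 20 beats; 0.5 beats/chord → 40 chords.
D: 24 bars × 7 beats = 168 beats; 3 beats/chord → 56 chords.
Total: 15 + 8 + 40 + 56 = 119.

119 chords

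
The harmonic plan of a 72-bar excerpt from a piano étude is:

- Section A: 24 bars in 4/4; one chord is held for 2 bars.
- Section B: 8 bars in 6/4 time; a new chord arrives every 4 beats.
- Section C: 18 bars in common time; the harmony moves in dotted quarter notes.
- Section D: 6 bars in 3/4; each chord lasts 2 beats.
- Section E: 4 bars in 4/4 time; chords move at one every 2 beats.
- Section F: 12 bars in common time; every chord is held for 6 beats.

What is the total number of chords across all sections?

A: 24 bars × 4 beats = 96 beats; 8 beats/chord → 12 chords.
B: 8 bars × 6 beats = 48 beats; 4 beats/chord → 12 chords.
C: 18 bars × 4 beats = 72 beats; 1.5 beats/chord → 48 chords.
D: 6 bars × 3 beats = 18 beats; 2 beats/chord → 9 chords.
E: 4 bars × 4 beats = 16 beats; 2 beats/chord → 8 chords.
F: 12 bars × 4 beats = 48 beats; 6 beats/chord → 8 chords.
Total: 12 + 12 + 48 + 9 + 8 + 8 = 97.

97 chords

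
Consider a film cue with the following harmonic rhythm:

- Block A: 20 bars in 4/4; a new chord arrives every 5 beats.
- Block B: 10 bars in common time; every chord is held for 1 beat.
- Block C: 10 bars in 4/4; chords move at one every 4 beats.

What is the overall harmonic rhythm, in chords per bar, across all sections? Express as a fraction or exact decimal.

1.65 chords per bar

A: 20 bars of 4 beats is 80 beats; at 5 beats each that's 16 chords.
B: 10 bars of 4 beats is 40 beats; at 1 beat each that's 40 chords.
C: 10 bars of 4 beats is 40 beats; at 4 beats each that's 10 chords.
Overall: 66 chords over 40 bars → 66/40 = 1.65 chords per bar.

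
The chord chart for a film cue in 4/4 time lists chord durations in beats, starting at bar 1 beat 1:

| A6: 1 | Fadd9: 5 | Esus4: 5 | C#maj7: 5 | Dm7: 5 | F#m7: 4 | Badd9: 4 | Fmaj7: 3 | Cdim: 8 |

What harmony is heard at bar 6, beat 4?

F#m7

Beat 4 of bar 6 is beat (6−1)×4 + 4 = 24 overall.
Running totals: A6 ends at 1, Fadd9 ends at 6, Esus4 ends at 11, C#maj7 ends at 16, Dm7 ends at 21, F#m7 ends at 25.
Beat 24 falls within F#m7.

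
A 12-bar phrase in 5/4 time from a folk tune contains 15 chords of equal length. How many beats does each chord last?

4 beats

12 bars × 5 beats/bar = 60 beats total.
60 beats ÷ 15 chords = 4 beats per chord.
(That is a whole note.)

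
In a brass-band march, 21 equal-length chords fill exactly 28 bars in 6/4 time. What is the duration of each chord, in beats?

28 bars × 6 beats/bar = 168 beats total.
168 beats ÷ 21 chords = 8 beats per chord.

8 beats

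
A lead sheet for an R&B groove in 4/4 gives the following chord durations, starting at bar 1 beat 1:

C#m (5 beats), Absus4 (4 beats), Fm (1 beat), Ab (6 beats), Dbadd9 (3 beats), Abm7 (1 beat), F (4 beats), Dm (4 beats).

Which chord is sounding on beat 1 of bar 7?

Dm

Beat 1 of bar 7 is beat (7−1)×4 + 1 = 25 overall.
Running totals: C#m ends at 5, Absus4 ends at 9, Fm ends at 10, Ab ends at 16, Dbadd9 ends at 19, Abm7 ends at 20, F ends at 24, Dm ends at 28.
Beat 25 falls within Dm.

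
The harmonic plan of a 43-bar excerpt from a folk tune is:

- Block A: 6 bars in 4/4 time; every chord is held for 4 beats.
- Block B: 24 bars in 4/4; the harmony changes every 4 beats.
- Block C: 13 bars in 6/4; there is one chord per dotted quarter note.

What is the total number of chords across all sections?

A: 6 bars × 4 beats = 24 beats; 4 beats/chord → 6 chords.
B: 24 bars × 4 beats = 96 beats; 4 beats/chord → 24 chords.
C: 13 bars × 6 beats = 78 beats; 1.5 beats/chord → 52 chords.
Total: 6 + 24 + 52 = 82.

82 chords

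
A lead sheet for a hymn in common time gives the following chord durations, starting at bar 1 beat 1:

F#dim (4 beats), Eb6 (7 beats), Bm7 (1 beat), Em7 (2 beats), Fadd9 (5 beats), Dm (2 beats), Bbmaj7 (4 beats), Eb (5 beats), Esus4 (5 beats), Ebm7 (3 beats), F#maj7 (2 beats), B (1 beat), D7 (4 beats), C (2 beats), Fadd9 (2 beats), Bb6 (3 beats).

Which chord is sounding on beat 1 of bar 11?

Beat 1 of bar 11 is beat (11−1)×4 + 1 = 41 overall.
Running totals: F#dim ends at 4, Eb6 ends at 11, Bm7 ends at 12, Em7 ends at 14, Fadd9 ends at 19, Dm ends at 21, Bbmaj7 ends at 25, Eb ends at 30, Esus4 ends at 35, Ebm7 ends at 38, F#maj7 ends at 40, B ends at 41.
Beat 41 falls within B.

B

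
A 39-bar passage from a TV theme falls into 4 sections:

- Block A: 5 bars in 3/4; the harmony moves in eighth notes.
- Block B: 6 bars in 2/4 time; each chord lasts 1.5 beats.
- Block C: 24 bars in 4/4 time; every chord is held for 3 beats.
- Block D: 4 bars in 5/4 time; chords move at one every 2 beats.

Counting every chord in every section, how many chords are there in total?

A: 5·3 = 15 beats, 15/0.5 = 30 chords.
B: 6·2 = 12 beats, 12/1.5 = 8 chords.
C: 24·4 = 96 beats, 96/3 = 32 chords.
D: 4·5 = 20 beats, 20/2 = 10 chords.
Total: 30 + 8 + 32 + 10 = 80.

80 chords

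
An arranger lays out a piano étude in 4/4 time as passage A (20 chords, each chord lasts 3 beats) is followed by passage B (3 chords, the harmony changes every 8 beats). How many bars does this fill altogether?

21 bars

A: 20 × 3 = 60 beats = 15 bars.
B: 3 × 8 = 24 beats = 6 bars.
Total: 15 + 6 = 21 bars.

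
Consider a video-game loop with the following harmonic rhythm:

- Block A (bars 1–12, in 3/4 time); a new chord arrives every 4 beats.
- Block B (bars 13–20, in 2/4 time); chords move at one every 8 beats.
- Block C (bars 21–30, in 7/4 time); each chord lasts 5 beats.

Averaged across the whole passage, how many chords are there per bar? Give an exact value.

A: 12 bars of 3 beats is 36 beats; at 4 beats each that's 9 chords.
B: 8 bars of 2 beats is 16 beats; at 8 beats each that's 2 chords.
C: 10 bars of 7 beats is 70 beats; at 5 beats each that's 14 chords.
Overall: 25 chords over 30 bars → 25/30 = 5/6 chords per bar.

5/6 chords per bar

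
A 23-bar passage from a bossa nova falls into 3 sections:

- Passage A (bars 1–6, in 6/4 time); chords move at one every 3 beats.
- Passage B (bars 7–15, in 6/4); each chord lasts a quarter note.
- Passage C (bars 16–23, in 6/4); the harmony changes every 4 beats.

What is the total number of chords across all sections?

A: 6·6 = 36 beats, 36/3 = 12 chords.
B: 9·6 = 54 beats, 54/1 = 54 chords.
C: 8·6 = 48 beats, 48/4 = 12 chords.
Total: 12 + 54 + 12 = 78.

78 chords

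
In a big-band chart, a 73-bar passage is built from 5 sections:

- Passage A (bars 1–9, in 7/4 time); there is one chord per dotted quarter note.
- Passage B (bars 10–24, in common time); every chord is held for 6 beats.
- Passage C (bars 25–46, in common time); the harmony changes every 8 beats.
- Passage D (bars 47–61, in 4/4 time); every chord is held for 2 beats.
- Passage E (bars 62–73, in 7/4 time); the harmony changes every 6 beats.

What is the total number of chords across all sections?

A has 63 beats and chords last 1.5 each, so 42 chords.
B has 60 beats and chords last 6 each, so 10 chords.
C has 88 beats and chords last 8 each, so 11 chords.
D has 60 beats and chords last 2 each, so 30 chords.
E has 84 beats and chords last 6 each, so 14 chords.
Total: 42 + 10 + 11 + 30 + 14 = 107.

107 chords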